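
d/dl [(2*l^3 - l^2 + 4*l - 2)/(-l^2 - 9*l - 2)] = (-2*l^4 - 36*l^3 + l^2 - 26)/(l^4 + 18*l^3 + 85*l^2 + 36*l + 4)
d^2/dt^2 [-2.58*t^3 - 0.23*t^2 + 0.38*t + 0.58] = -15.48*t - 0.46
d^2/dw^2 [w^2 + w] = 2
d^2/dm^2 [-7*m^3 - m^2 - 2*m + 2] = -42*m - 2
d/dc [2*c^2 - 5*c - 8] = 4*c - 5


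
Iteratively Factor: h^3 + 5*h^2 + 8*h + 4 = (h + 2)*(h^2 + 3*h + 2) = (h + 1)*(h + 2)*(h + 2)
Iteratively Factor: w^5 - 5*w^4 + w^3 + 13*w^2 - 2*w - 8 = (w - 4)*(w^4 - w^3 - 3*w^2 + w + 2) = (w - 4)*(w + 1)*(w^3 - 2*w^2 - w + 2) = (w - 4)*(w + 1)^2*(w^2 - 3*w + 2) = (w - 4)*(w - 1)*(w + 1)^2*(w - 2)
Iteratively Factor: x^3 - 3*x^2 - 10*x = (x - 5)*(x^2 + 2*x) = x*(x - 5)*(x + 2)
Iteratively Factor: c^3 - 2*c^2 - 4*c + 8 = (c - 2)*(c^2 - 4) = (c - 2)*(c + 2)*(c - 2)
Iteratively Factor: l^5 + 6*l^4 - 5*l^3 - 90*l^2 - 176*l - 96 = (l + 3)*(l^4 + 3*l^3 - 14*l^2 - 48*l - 32) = (l - 4)*(l + 3)*(l^3 + 7*l^2 + 14*l + 8) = (l - 4)*(l + 2)*(l + 3)*(l^2 + 5*l + 4) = (l - 4)*(l + 1)*(l + 2)*(l + 3)*(l + 4)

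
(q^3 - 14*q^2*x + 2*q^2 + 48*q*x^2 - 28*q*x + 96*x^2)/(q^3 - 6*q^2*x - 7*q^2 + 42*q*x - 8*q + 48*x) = (q^2 - 8*q*x + 2*q - 16*x)/(q^2 - 7*q - 8)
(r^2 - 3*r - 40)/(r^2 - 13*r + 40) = (r + 5)/(r - 5)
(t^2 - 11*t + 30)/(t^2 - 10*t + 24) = (t - 5)/(t - 4)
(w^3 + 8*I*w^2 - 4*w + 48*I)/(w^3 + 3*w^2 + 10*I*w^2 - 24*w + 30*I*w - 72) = (w - 2*I)/(w + 3)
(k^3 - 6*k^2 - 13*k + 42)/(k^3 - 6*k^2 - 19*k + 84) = (k^2 + k - 6)/(k^2 + k - 12)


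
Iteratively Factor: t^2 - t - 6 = (t - 3)*(t + 2)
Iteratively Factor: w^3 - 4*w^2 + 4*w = (w)*(w^2 - 4*w + 4) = w*(w - 2)*(w - 2)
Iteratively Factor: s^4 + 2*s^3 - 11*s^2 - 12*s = (s - 3)*(s^3 + 5*s^2 + 4*s) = (s - 3)*(s + 4)*(s^2 + s) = (s - 3)*(s + 1)*(s + 4)*(s)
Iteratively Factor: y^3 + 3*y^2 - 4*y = (y - 1)*(y^2 + 4*y) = y*(y - 1)*(y + 4)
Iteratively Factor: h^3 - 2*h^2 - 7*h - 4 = (h + 1)*(h^2 - 3*h - 4) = (h + 1)^2*(h - 4)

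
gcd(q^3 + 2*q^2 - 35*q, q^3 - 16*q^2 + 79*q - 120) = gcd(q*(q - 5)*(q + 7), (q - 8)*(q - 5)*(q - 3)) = q - 5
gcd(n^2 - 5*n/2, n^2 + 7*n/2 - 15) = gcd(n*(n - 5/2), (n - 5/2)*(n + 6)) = n - 5/2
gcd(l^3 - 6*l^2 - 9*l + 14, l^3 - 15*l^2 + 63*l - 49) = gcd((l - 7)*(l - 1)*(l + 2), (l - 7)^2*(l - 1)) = l^2 - 8*l + 7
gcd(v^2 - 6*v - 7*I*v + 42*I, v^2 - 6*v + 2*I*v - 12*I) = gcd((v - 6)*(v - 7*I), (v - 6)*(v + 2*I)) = v - 6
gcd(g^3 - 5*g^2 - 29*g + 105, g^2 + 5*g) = g + 5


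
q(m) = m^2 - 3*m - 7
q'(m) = 2*m - 3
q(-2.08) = 3.57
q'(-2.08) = -7.16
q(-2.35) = 5.57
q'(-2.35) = -7.70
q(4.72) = 1.12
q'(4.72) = 6.44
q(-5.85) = 44.77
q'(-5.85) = -14.70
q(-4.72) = 29.44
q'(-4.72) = -12.44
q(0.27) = -7.74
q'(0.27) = -2.46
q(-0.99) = -3.05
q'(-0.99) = -4.98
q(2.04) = -8.96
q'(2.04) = 1.08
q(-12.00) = 173.00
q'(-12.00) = -27.00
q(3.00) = -7.00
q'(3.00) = 3.00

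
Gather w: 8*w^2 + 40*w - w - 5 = 8*w^2 + 39*w - 5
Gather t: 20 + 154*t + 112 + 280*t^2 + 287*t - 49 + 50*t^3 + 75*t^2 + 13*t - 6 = 50*t^3 + 355*t^2 + 454*t + 77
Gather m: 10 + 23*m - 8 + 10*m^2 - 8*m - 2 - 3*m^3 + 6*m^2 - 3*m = -3*m^3 + 16*m^2 + 12*m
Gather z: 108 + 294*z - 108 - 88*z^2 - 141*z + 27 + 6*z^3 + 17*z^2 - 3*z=6*z^3 - 71*z^2 + 150*z + 27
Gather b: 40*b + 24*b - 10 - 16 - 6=64*b - 32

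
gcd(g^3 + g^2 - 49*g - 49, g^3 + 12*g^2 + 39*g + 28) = g^2 + 8*g + 7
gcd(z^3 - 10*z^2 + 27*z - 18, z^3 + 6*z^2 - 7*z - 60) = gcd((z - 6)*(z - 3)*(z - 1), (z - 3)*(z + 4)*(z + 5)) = z - 3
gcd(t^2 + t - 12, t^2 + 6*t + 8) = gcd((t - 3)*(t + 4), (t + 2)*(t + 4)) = t + 4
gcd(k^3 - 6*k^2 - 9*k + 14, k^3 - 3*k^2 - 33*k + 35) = k^2 - 8*k + 7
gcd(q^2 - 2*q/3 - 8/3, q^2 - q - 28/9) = q + 4/3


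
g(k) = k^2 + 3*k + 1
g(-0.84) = -0.81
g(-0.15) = 0.57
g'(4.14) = 11.28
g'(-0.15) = 2.70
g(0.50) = 2.75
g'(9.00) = 21.00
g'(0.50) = 4.00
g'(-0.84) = 1.32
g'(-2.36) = -1.72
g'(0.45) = 3.90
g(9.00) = 109.00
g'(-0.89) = 1.22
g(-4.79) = 9.57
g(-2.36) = -0.51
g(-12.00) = 109.00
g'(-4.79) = -6.58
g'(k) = 2*k + 3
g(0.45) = 2.55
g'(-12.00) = -21.00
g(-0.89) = -0.88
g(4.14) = 30.56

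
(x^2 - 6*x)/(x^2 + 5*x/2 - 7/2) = 2*x*(x - 6)/(2*x^2 + 5*x - 7)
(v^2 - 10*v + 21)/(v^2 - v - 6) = (v - 7)/(v + 2)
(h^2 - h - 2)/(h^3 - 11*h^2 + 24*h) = (h^2 - h - 2)/(h*(h^2 - 11*h + 24))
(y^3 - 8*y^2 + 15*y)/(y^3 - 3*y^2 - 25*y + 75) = y/(y + 5)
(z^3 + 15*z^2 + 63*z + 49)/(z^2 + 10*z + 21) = (z^2 + 8*z + 7)/(z + 3)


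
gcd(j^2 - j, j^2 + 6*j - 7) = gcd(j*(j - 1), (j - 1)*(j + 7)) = j - 1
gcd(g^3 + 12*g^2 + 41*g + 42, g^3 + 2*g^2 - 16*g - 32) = g + 2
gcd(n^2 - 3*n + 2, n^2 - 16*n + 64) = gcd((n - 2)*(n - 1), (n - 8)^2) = 1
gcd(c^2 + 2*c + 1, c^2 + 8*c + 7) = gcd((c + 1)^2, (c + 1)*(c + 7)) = c + 1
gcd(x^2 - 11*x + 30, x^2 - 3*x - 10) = x - 5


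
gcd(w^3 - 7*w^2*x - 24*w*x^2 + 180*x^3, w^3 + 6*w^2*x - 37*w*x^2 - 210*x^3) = -w^2 + w*x + 30*x^2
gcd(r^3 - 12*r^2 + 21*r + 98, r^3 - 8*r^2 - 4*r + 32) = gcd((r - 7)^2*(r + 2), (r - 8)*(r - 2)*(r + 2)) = r + 2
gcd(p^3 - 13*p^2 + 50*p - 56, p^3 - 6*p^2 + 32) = p - 4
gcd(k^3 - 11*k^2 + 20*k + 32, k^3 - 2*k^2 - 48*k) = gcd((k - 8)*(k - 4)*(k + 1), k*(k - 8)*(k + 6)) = k - 8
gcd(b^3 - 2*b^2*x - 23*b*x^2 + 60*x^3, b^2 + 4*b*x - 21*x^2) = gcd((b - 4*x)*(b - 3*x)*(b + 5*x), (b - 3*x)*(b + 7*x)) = -b + 3*x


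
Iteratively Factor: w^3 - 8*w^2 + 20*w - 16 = (w - 2)*(w^2 - 6*w + 8) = (w - 4)*(w - 2)*(w - 2)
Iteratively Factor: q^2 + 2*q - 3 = (q + 3)*(q - 1)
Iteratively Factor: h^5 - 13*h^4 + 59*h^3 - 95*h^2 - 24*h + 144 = (h - 3)*(h^4 - 10*h^3 + 29*h^2 - 8*h - 48) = (h - 3)*(h + 1)*(h^3 - 11*h^2 + 40*h - 48) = (h - 3)^2*(h + 1)*(h^2 - 8*h + 16) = (h - 4)*(h - 3)^2*(h + 1)*(h - 4)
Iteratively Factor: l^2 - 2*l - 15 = (l - 5)*(l + 3)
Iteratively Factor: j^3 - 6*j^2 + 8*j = (j - 4)*(j^2 - 2*j) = j*(j - 4)*(j - 2)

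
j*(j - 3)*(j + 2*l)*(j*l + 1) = j^4*l + 2*j^3*l^2 - 3*j^3*l + j^3 - 6*j^2*l^2 + 2*j^2*l - 3*j^2 - 6*j*l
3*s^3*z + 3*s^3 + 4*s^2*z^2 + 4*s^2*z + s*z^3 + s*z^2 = (s + z)*(3*s + z)*(s*z + s)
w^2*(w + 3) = w^3 + 3*w^2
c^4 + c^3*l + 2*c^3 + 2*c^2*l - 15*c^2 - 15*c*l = c*(c - 3)*(c + 5)*(c + l)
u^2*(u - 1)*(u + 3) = u^4 + 2*u^3 - 3*u^2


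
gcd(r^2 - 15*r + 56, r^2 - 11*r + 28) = r - 7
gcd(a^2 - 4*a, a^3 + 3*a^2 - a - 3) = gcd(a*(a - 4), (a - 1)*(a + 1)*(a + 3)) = 1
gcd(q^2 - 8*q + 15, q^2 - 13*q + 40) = q - 5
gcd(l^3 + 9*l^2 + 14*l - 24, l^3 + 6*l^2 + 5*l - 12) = l^2 + 3*l - 4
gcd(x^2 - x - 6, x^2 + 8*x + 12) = x + 2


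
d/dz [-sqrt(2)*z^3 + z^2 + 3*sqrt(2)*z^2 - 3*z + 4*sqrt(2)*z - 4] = -3*sqrt(2)*z^2 + 2*z + 6*sqrt(2)*z - 3 + 4*sqrt(2)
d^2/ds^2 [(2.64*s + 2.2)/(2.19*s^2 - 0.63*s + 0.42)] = ((2.64*s + 2.2)*(4.38*s - 0.63)*(8.76*s - 1.26) - (34.6896*s + 6.3096)*(2.19*s^2 - 0.63*s + 0.42))/(2.19*s^2 - 0.63*s + 0.42)^3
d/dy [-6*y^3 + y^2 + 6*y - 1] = -18*y^2 + 2*y + 6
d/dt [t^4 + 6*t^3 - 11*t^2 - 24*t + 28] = 4*t^3 + 18*t^2 - 22*t - 24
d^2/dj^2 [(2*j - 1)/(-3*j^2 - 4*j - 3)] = 2*(-4*(2*j - 1)*(3*j + 2)^2 + (18*j + 5)*(3*j^2 + 4*j + 3))/(3*j^2 + 4*j + 3)^3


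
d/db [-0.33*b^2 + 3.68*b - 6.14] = 3.68 - 0.66*b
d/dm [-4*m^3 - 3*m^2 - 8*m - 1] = -12*m^2 - 6*m - 8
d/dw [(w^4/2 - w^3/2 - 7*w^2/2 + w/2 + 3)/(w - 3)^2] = (2*w^3 - 7*w^2 - 12*w + 5)/(2*(w^2 - 6*w + 9))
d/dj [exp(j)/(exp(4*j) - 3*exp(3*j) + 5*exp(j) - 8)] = (-(4*exp(3*j) - 9*exp(2*j) + 5)*exp(j) + exp(4*j) - 3*exp(3*j) + 5*exp(j) - 8)*exp(j)/(exp(4*j) - 3*exp(3*j) + 5*exp(j) - 8)^2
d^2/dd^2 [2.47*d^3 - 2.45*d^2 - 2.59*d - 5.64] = 14.82*d - 4.9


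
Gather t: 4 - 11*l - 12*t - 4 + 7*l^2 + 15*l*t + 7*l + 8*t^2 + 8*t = 7*l^2 - 4*l + 8*t^2 + t*(15*l - 4)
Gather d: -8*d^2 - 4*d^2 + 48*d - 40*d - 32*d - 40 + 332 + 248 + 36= -12*d^2 - 24*d + 576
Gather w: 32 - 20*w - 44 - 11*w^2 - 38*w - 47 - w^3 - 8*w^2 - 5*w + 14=-w^3 - 19*w^2 - 63*w - 45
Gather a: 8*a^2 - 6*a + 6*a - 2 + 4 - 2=8*a^2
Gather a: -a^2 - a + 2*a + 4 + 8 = -a^2 + a + 12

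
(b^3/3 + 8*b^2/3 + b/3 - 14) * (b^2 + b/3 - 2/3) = b^5/3 + 25*b^4/9 + b^3 - 47*b^2/3 - 44*b/9 + 28/3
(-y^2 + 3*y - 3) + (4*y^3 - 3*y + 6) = 4*y^3 - y^2 + 3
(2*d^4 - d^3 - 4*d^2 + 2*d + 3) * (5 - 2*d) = -4*d^5 + 12*d^4 + 3*d^3 - 24*d^2 + 4*d + 15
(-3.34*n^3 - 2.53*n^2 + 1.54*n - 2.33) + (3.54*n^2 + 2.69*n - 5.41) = -3.34*n^3 + 1.01*n^2 + 4.23*n - 7.74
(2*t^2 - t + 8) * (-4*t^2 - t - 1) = -8*t^4 + 2*t^3 - 33*t^2 - 7*t - 8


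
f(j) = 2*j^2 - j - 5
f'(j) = 4*j - 1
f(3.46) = 15.48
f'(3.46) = 12.84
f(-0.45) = -4.14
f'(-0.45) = -2.80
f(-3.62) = 24.83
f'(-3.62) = -15.48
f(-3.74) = 26.72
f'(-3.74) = -15.96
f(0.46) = -5.04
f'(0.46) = 0.84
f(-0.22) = -4.68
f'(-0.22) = -1.88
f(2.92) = 9.13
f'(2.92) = 10.68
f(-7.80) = 124.48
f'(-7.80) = -32.20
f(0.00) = -5.00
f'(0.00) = -1.00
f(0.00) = -5.00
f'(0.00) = -1.00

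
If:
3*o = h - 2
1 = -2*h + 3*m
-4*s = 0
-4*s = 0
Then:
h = 3*o + 2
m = 2*o + 5/3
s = 0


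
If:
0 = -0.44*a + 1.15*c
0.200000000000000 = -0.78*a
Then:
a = -0.26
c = -0.10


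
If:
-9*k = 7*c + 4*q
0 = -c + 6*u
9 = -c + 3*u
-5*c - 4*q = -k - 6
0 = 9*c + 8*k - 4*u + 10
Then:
No Solution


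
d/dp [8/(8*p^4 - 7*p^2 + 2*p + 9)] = 16*(-16*p^3 + 7*p - 1)/(8*p^4 - 7*p^2 + 2*p + 9)^2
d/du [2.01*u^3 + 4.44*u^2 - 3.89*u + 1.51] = 6.03*u^2 + 8.88*u - 3.89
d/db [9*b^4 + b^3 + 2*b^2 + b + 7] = 36*b^3 + 3*b^2 + 4*b + 1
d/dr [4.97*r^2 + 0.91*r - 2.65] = 9.94*r + 0.91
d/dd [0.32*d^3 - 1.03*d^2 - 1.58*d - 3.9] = 0.96*d^2 - 2.06*d - 1.58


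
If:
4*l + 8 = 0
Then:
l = -2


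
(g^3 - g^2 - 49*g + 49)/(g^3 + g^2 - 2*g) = (g^2 - 49)/(g*(g + 2))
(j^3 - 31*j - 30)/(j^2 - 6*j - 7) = (j^2 - j - 30)/(j - 7)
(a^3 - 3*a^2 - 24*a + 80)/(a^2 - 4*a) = a + 1 - 20/a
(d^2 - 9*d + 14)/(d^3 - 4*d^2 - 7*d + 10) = (d^2 - 9*d + 14)/(d^3 - 4*d^2 - 7*d + 10)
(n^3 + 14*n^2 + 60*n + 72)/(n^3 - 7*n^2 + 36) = (n^2 + 12*n + 36)/(n^2 - 9*n + 18)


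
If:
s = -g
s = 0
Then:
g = 0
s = 0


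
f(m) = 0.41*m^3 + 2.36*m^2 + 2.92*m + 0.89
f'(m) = 1.23*m^2 + 4.72*m + 2.92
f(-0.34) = 0.15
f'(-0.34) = 1.46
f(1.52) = 12.22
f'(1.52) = 12.94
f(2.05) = 20.33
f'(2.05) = 17.77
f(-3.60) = 1.83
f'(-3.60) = 1.87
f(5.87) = 182.28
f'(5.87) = 73.01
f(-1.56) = 0.52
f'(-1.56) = -1.45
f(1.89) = 17.61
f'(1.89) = 16.23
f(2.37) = 26.52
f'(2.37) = 21.02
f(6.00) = 191.93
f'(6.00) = 75.52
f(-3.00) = 2.30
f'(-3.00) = -0.17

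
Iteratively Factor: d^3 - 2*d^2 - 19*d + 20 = (d - 5)*(d^2 + 3*d - 4) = (d - 5)*(d - 1)*(d + 4)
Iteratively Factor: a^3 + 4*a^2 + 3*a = (a + 3)*(a^2 + a) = a*(a + 3)*(a + 1)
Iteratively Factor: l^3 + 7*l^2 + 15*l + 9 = (l + 3)*(l^2 + 4*l + 3) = (l + 1)*(l + 3)*(l + 3)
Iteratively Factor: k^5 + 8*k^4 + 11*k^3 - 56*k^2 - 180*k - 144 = (k + 2)*(k^4 + 6*k^3 - k^2 - 54*k - 72) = (k + 2)*(k + 4)*(k^3 + 2*k^2 - 9*k - 18) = (k + 2)*(k + 3)*(k + 4)*(k^2 - k - 6) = (k + 2)^2*(k + 3)*(k + 4)*(k - 3)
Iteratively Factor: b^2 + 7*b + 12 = (b + 3)*(b + 4)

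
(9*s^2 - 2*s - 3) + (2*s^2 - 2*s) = 11*s^2 - 4*s - 3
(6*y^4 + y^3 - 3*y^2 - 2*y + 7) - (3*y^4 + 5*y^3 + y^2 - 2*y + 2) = 3*y^4 - 4*y^3 - 4*y^2 + 5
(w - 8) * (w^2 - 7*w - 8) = w^3 - 15*w^2 + 48*w + 64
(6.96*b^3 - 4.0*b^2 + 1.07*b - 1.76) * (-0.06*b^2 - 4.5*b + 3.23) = -0.4176*b^5 - 31.08*b^4 + 40.4166*b^3 - 17.6294*b^2 + 11.3761*b - 5.6848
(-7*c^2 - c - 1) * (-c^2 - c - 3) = 7*c^4 + 8*c^3 + 23*c^2 + 4*c + 3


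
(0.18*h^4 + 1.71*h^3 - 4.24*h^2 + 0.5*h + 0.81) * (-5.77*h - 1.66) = -1.0386*h^5 - 10.1655*h^4 + 21.6262*h^3 + 4.1534*h^2 - 5.5037*h - 1.3446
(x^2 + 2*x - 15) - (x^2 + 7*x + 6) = -5*x - 21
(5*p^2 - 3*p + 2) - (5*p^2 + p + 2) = -4*p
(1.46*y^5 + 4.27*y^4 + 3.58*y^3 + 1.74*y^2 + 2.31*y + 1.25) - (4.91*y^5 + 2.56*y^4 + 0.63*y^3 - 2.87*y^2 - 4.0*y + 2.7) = -3.45*y^5 + 1.71*y^4 + 2.95*y^3 + 4.61*y^2 + 6.31*y - 1.45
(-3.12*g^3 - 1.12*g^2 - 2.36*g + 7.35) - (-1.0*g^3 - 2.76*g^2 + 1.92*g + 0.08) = -2.12*g^3 + 1.64*g^2 - 4.28*g + 7.27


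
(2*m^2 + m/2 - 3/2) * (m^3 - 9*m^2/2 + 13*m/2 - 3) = 2*m^5 - 17*m^4/2 + 37*m^3/4 + 4*m^2 - 45*m/4 + 9/2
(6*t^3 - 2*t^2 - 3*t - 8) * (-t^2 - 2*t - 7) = -6*t^5 - 10*t^4 - 35*t^3 + 28*t^2 + 37*t + 56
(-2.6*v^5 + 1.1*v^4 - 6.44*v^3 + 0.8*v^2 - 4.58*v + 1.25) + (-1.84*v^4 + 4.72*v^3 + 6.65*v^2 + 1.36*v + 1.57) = -2.6*v^5 - 0.74*v^4 - 1.72*v^3 + 7.45*v^2 - 3.22*v + 2.82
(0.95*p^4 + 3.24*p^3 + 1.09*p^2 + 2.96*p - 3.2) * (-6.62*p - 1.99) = -6.289*p^5 - 23.3393*p^4 - 13.6634*p^3 - 21.7643*p^2 + 15.2936*p + 6.368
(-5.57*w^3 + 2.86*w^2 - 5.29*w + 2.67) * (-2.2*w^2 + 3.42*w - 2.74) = 12.254*w^5 - 25.3414*w^4 + 36.681*w^3 - 31.8022*w^2 + 23.626*w - 7.3158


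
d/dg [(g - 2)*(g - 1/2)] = 2*g - 5/2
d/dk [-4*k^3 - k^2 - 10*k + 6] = -12*k^2 - 2*k - 10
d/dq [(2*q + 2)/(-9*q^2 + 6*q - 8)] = 2*(9*q^2 + 18*q - 14)/(81*q^4 - 108*q^3 + 180*q^2 - 96*q + 64)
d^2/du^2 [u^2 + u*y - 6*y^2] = 2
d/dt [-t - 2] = -1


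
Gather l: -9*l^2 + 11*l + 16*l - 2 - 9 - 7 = -9*l^2 + 27*l - 18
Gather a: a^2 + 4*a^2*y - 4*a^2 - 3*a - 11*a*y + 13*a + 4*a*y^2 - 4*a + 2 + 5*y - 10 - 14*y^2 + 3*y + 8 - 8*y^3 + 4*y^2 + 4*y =a^2*(4*y - 3) + a*(4*y^2 - 11*y + 6) - 8*y^3 - 10*y^2 + 12*y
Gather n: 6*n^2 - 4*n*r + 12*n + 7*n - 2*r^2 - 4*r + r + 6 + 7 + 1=6*n^2 + n*(19 - 4*r) - 2*r^2 - 3*r + 14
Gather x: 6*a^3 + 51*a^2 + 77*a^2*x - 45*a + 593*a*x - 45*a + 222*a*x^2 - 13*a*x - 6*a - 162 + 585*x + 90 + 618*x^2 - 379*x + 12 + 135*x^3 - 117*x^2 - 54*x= 6*a^3 + 51*a^2 - 96*a + 135*x^3 + x^2*(222*a + 501) + x*(77*a^2 + 580*a + 152) - 60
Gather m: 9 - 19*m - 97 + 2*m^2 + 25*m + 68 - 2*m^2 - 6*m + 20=0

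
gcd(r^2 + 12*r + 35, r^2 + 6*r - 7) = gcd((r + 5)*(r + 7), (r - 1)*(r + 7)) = r + 7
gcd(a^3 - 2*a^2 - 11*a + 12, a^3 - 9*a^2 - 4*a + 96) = a^2 - a - 12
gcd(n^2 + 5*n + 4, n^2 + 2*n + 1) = n + 1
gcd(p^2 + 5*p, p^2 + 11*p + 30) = p + 5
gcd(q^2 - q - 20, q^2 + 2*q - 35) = q - 5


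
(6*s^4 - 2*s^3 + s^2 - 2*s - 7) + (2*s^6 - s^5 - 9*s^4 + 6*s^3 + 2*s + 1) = 2*s^6 - s^5 - 3*s^4 + 4*s^3 + s^2 - 6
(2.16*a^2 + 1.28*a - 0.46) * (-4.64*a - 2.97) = -10.0224*a^3 - 12.3544*a^2 - 1.6672*a + 1.3662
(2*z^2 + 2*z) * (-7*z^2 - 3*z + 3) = -14*z^4 - 20*z^3 + 6*z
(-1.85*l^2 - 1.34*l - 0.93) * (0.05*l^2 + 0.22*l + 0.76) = -0.0925*l^4 - 0.474*l^3 - 1.7473*l^2 - 1.223*l - 0.7068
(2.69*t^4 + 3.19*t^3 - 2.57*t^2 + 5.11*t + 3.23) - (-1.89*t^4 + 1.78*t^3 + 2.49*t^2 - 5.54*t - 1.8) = 4.58*t^4 + 1.41*t^3 - 5.06*t^2 + 10.65*t + 5.03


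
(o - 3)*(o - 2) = o^2 - 5*o + 6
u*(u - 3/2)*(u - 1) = u^3 - 5*u^2/2 + 3*u/2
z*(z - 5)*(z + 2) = z^3 - 3*z^2 - 10*z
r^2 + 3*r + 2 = (r + 1)*(r + 2)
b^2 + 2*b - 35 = (b - 5)*(b + 7)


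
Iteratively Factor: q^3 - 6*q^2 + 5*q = (q)*(q^2 - 6*q + 5) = q*(q - 5)*(q - 1)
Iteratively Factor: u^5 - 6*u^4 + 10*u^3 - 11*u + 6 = (u - 1)*(u^4 - 5*u^3 + 5*u^2 + 5*u - 6) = (u - 1)*(u + 1)*(u^3 - 6*u^2 + 11*u - 6) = (u - 2)*(u - 1)*(u + 1)*(u^2 - 4*u + 3) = (u - 3)*(u - 2)*(u - 1)*(u + 1)*(u - 1)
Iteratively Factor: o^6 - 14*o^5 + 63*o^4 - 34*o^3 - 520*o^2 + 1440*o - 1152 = (o + 3)*(o^5 - 17*o^4 + 114*o^3 - 376*o^2 + 608*o - 384) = (o - 4)*(o + 3)*(o^4 - 13*o^3 + 62*o^2 - 128*o + 96) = (o - 4)^2*(o + 3)*(o^3 - 9*o^2 + 26*o - 24) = (o - 4)^3*(o + 3)*(o^2 - 5*o + 6) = (o - 4)^3*(o - 2)*(o + 3)*(o - 3)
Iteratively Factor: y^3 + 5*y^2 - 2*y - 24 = (y - 2)*(y^2 + 7*y + 12) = (y - 2)*(y + 3)*(y + 4)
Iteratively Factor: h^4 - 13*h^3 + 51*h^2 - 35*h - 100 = (h - 5)*(h^3 - 8*h^2 + 11*h + 20) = (h - 5)*(h - 4)*(h^2 - 4*h - 5) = (h - 5)*(h - 4)*(h + 1)*(h - 5)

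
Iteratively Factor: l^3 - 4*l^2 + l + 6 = (l - 3)*(l^2 - l - 2) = (l - 3)*(l - 2)*(l + 1)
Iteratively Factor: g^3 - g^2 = (g - 1)*(g^2) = g*(g - 1)*(g)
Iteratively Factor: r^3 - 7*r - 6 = (r + 2)*(r^2 - 2*r - 3) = (r - 3)*(r + 2)*(r + 1)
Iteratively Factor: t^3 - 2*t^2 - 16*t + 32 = (t - 2)*(t^2 - 16) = (t - 4)*(t - 2)*(t + 4)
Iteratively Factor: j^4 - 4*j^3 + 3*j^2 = (j)*(j^3 - 4*j^2 + 3*j) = j^2*(j^2 - 4*j + 3) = j^2*(j - 3)*(j - 1)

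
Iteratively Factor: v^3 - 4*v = (v - 2)*(v^2 + 2*v) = (v - 2)*(v + 2)*(v)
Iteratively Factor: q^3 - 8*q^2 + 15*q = (q - 3)*(q^2 - 5*q) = (q - 5)*(q - 3)*(q)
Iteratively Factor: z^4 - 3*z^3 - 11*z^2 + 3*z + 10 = (z + 2)*(z^3 - 5*z^2 - z + 5) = (z - 5)*(z + 2)*(z^2 - 1) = (z - 5)*(z - 1)*(z + 2)*(z + 1)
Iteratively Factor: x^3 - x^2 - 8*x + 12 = (x - 2)*(x^2 + x - 6) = (x - 2)*(x + 3)*(x - 2)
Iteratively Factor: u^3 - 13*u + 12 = (u - 3)*(u^2 + 3*u - 4) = (u - 3)*(u - 1)*(u + 4)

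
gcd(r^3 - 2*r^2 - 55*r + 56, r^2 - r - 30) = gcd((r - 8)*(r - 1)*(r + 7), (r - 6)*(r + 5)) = 1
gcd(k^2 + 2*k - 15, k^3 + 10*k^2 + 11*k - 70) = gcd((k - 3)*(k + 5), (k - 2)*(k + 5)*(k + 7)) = k + 5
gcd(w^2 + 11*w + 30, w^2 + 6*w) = w + 6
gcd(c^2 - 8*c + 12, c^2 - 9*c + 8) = 1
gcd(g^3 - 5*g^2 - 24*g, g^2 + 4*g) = g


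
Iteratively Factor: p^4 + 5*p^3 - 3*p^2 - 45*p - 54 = (p - 3)*(p^3 + 8*p^2 + 21*p + 18) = (p - 3)*(p + 3)*(p^2 + 5*p + 6) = (p - 3)*(p + 3)^2*(p + 2)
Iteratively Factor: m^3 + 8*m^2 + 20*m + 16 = (m + 2)*(m^2 + 6*m + 8) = (m + 2)^2*(m + 4)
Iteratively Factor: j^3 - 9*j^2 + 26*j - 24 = (j - 4)*(j^2 - 5*j + 6) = (j - 4)*(j - 3)*(j - 2)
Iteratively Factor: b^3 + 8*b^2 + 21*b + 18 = (b + 2)*(b^2 + 6*b + 9) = (b + 2)*(b + 3)*(b + 3)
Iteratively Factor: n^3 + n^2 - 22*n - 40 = (n - 5)*(n^2 + 6*n + 8) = (n - 5)*(n + 2)*(n + 4)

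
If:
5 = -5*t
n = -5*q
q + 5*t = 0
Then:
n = -25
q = 5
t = -1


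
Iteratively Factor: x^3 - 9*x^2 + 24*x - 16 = (x - 4)*(x^2 - 5*x + 4) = (x - 4)^2*(x - 1)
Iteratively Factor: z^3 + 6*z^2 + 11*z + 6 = (z + 1)*(z^2 + 5*z + 6) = (z + 1)*(z + 2)*(z + 3)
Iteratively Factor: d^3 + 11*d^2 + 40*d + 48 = (d + 3)*(d^2 + 8*d + 16) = (d + 3)*(d + 4)*(d + 4)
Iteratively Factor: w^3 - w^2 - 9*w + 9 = (w - 1)*(w^2 - 9) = (w - 1)*(w + 3)*(w - 3)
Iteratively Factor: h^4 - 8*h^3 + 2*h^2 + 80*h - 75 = (h - 1)*(h^3 - 7*h^2 - 5*h + 75) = (h - 5)*(h - 1)*(h^2 - 2*h - 15) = (h - 5)*(h - 1)*(h + 3)*(h - 5)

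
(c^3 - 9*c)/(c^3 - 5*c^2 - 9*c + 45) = c/(c - 5)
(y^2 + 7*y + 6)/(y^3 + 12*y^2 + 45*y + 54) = (y + 1)/(y^2 + 6*y + 9)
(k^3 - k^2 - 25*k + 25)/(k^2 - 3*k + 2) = (k^2 - 25)/(k - 2)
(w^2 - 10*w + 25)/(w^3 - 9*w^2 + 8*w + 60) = (w - 5)/(w^2 - 4*w - 12)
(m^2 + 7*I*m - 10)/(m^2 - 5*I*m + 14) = (m + 5*I)/(m - 7*I)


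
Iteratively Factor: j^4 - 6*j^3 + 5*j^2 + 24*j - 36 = (j - 3)*(j^3 - 3*j^2 - 4*j + 12) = (j - 3)^2*(j^2 - 4) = (j - 3)^2*(j - 2)*(j + 2)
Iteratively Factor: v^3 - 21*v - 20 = (v + 1)*(v^2 - v - 20) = (v + 1)*(v + 4)*(v - 5)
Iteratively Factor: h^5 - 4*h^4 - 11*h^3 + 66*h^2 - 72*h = (h - 3)*(h^4 - h^3 - 14*h^2 + 24*h) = (h - 3)^2*(h^3 + 2*h^2 - 8*h) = (h - 3)^2*(h + 4)*(h^2 - 2*h) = h*(h - 3)^2*(h + 4)*(h - 2)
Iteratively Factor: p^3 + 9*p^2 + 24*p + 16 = (p + 4)*(p^2 + 5*p + 4) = (p + 1)*(p + 4)*(p + 4)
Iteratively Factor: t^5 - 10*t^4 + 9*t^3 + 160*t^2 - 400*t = (t - 4)*(t^4 - 6*t^3 - 15*t^2 + 100*t) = (t - 4)*(t + 4)*(t^3 - 10*t^2 + 25*t) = (t - 5)*(t - 4)*(t + 4)*(t^2 - 5*t) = (t - 5)^2*(t - 4)*(t + 4)*(t)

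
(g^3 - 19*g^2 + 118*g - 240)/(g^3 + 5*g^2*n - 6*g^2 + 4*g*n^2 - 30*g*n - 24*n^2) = (g^2 - 13*g + 40)/(g^2 + 5*g*n + 4*n^2)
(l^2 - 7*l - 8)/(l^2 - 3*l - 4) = (l - 8)/(l - 4)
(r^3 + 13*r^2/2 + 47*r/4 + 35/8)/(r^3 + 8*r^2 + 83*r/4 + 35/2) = (r + 1/2)/(r + 2)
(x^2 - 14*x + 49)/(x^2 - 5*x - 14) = (x - 7)/(x + 2)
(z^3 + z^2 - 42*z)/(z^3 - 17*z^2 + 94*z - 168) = z*(z + 7)/(z^2 - 11*z + 28)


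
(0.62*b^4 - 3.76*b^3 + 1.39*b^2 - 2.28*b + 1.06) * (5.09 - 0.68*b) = -0.4216*b^5 + 5.7126*b^4 - 20.0836*b^3 + 8.6255*b^2 - 12.326*b + 5.3954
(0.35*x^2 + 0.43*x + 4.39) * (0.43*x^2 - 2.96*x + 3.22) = 0.1505*x^4 - 0.8511*x^3 + 1.7419*x^2 - 11.6098*x + 14.1358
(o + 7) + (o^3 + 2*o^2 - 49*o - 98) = o^3 + 2*o^2 - 48*o - 91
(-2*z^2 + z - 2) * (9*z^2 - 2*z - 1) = -18*z^4 + 13*z^3 - 18*z^2 + 3*z + 2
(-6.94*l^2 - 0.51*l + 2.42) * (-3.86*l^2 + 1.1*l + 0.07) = 26.7884*l^4 - 5.6654*l^3 - 10.388*l^2 + 2.6263*l + 0.1694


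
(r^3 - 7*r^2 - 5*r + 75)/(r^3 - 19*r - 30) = (r - 5)/(r + 2)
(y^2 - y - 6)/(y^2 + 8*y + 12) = (y - 3)/(y + 6)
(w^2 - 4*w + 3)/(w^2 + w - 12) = (w - 1)/(w + 4)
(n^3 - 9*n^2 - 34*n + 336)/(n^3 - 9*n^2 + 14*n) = (n^2 - 2*n - 48)/(n*(n - 2))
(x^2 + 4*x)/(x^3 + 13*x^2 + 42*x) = (x + 4)/(x^2 + 13*x + 42)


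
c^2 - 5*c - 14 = (c - 7)*(c + 2)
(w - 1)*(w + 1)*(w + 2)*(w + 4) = w^4 + 6*w^3 + 7*w^2 - 6*w - 8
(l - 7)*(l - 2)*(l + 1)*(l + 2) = l^4 - 6*l^3 - 11*l^2 + 24*l + 28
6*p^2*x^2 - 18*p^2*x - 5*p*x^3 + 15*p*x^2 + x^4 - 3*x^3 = x*(-3*p + x)*(-2*p + x)*(x - 3)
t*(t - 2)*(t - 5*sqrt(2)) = t^3 - 5*sqrt(2)*t^2 - 2*t^2 + 10*sqrt(2)*t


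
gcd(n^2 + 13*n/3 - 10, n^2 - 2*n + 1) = 1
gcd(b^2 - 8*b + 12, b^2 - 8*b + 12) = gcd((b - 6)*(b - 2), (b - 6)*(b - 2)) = b^2 - 8*b + 12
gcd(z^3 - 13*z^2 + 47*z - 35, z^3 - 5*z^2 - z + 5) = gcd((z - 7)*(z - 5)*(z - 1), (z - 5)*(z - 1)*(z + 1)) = z^2 - 6*z + 5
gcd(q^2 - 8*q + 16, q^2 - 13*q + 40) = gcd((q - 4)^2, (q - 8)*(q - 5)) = 1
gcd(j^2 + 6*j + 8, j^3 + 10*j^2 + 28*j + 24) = j + 2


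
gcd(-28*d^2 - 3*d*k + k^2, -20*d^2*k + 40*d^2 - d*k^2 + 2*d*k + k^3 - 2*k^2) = 4*d + k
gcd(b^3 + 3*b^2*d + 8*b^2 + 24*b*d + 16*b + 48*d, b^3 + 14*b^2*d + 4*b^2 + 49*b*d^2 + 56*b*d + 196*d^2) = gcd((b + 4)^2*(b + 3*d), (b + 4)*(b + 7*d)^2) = b + 4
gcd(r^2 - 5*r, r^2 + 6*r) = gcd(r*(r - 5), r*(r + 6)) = r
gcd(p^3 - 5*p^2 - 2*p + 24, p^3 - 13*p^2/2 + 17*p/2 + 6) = p^2 - 7*p + 12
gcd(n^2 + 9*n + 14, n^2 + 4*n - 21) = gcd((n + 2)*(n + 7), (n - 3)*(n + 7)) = n + 7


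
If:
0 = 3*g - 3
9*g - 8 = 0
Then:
No Solution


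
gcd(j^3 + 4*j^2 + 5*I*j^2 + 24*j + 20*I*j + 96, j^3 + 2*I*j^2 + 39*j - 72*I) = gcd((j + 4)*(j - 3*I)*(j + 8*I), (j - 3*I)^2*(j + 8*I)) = j^2 + 5*I*j + 24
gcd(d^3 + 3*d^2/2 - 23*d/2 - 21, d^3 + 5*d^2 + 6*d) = d^2 + 5*d + 6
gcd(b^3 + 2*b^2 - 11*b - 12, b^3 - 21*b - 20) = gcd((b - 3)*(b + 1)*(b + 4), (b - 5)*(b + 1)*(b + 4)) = b^2 + 5*b + 4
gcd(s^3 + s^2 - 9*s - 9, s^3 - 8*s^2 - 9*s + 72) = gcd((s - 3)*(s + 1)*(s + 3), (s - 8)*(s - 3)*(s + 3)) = s^2 - 9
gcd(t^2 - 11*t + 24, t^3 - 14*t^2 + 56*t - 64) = t - 8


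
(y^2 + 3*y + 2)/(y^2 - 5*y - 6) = (y + 2)/(y - 6)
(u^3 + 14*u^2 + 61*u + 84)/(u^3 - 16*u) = (u^2 + 10*u + 21)/(u*(u - 4))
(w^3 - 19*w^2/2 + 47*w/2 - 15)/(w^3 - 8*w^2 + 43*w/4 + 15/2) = 2*(w - 1)/(2*w + 1)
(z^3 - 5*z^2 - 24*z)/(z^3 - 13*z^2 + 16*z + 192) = z/(z - 8)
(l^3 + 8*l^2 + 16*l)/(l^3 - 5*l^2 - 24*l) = (l^2 + 8*l + 16)/(l^2 - 5*l - 24)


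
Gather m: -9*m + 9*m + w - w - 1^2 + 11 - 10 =0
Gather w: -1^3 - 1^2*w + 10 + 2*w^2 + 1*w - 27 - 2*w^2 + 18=0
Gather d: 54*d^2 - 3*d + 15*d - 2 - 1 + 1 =54*d^2 + 12*d - 2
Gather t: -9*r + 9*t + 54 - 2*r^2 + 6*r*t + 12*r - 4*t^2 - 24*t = -2*r^2 + 3*r - 4*t^2 + t*(6*r - 15) + 54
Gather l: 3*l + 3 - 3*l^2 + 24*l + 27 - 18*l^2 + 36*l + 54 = -21*l^2 + 63*l + 84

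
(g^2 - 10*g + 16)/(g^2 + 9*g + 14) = (g^2 - 10*g + 16)/(g^2 + 9*g + 14)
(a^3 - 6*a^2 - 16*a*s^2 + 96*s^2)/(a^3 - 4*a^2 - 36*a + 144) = (a^2 - 16*s^2)/(a^2 + 2*a - 24)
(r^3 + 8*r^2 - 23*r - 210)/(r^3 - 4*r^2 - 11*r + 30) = (r^2 + 13*r + 42)/(r^2 + r - 6)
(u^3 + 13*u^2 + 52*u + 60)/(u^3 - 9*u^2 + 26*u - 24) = (u^3 + 13*u^2 + 52*u + 60)/(u^3 - 9*u^2 + 26*u - 24)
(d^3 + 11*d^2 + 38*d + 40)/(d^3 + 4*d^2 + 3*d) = (d^3 + 11*d^2 + 38*d + 40)/(d*(d^2 + 4*d + 3))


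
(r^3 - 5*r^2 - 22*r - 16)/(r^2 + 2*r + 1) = (r^2 - 6*r - 16)/(r + 1)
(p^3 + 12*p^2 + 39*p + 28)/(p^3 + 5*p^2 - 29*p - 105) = (p^2 + 5*p + 4)/(p^2 - 2*p - 15)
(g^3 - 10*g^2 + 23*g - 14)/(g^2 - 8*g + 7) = g - 2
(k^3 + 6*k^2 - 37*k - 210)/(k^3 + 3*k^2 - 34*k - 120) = (k + 7)/(k + 4)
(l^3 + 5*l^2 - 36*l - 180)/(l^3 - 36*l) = (l + 5)/l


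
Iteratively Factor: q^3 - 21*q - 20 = (q + 1)*(q^2 - q - 20) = (q - 5)*(q + 1)*(q + 4)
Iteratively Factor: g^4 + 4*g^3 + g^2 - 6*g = (g + 2)*(g^3 + 2*g^2 - 3*g) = g*(g + 2)*(g^2 + 2*g - 3) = g*(g + 2)*(g + 3)*(g - 1)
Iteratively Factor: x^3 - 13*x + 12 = (x - 3)*(x^2 + 3*x - 4) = (x - 3)*(x + 4)*(x - 1)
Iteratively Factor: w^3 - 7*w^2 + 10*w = (w)*(w^2 - 7*w + 10) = w*(w - 5)*(w - 2)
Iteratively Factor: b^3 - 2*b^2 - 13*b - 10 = (b - 5)*(b^2 + 3*b + 2) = (b - 5)*(b + 1)*(b + 2)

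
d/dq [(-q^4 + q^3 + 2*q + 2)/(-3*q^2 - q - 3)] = (6*q^5 + 10*q^3 - 3*q^2 + 12*q - 4)/(9*q^4 + 6*q^3 + 19*q^2 + 6*q + 9)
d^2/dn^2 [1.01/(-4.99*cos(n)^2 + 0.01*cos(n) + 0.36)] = (-100.596404*(1 - cos(n)^2)^2 + 0.151197*cos(n)^3 - 57.555759*cos(n)^2 - 0.298758*cos(n) + 104.225334)/(-4.99*cos(n)^2 + 0.01*cos(n) + 0.36)^3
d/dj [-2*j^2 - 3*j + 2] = -4*j - 3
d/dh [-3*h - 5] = -3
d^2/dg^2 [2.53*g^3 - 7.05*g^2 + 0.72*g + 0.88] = 15.18*g - 14.1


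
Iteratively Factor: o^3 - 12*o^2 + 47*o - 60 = (o - 4)*(o^2 - 8*o + 15) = (o - 4)*(o - 3)*(o - 5)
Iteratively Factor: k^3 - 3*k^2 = (k)*(k^2 - 3*k) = k*(k - 3)*(k)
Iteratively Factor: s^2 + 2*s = (s)*(s + 2)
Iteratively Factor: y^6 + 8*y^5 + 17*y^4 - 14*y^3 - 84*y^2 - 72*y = (y + 2)*(y^5 + 6*y^4 + 5*y^3 - 24*y^2 - 36*y) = (y + 2)*(y + 3)*(y^4 + 3*y^3 - 4*y^2 - 12*y) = y*(y + 2)*(y + 3)*(y^3 + 3*y^2 - 4*y - 12) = y*(y + 2)*(y + 3)^2*(y^2 - 4) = y*(y + 2)^2*(y + 3)^2*(y - 2)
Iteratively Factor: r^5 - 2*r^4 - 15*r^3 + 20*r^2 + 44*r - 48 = (r - 1)*(r^4 - r^3 - 16*r^2 + 4*r + 48) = (r - 1)*(r + 2)*(r^3 - 3*r^2 - 10*r + 24) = (r - 1)*(r + 2)*(r + 3)*(r^2 - 6*r + 8) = (r - 2)*(r - 1)*(r + 2)*(r + 3)*(r - 4)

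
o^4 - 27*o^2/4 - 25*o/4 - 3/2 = (o - 3)*(o + 1/2)^2*(o + 2)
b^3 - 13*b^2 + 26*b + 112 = (b - 8)*(b - 7)*(b + 2)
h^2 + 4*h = h*(h + 4)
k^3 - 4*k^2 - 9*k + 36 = (k - 4)*(k - 3)*(k + 3)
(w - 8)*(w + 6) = w^2 - 2*w - 48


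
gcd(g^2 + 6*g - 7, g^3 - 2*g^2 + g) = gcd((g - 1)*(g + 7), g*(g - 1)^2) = g - 1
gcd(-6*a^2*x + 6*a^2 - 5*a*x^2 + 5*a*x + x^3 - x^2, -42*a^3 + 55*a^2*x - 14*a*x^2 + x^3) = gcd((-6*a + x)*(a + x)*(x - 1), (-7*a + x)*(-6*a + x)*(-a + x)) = -6*a + x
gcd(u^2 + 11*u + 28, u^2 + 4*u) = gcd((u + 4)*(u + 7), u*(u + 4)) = u + 4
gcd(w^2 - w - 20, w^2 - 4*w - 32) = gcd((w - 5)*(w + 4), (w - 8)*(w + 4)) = w + 4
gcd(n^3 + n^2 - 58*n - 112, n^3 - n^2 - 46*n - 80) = n^2 - 6*n - 16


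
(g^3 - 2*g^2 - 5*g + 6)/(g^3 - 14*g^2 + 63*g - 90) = (g^2 + g - 2)/(g^2 - 11*g + 30)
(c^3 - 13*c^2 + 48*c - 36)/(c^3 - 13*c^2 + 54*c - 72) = (c^2 - 7*c + 6)/(c^2 - 7*c + 12)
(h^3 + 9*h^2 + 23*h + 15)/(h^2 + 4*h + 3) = h + 5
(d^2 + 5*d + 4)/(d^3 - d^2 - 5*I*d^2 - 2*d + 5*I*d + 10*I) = (d + 4)/(d^2 - d*(2 + 5*I) + 10*I)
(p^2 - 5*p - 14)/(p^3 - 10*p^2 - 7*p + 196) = (p + 2)/(p^2 - 3*p - 28)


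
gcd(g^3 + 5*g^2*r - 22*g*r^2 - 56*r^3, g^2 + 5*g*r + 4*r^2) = 1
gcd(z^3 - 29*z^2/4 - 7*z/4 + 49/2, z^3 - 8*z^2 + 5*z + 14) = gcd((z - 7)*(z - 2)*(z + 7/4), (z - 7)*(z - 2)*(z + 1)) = z^2 - 9*z + 14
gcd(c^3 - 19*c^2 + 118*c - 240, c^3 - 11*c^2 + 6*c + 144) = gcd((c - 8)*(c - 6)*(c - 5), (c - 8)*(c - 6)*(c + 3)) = c^2 - 14*c + 48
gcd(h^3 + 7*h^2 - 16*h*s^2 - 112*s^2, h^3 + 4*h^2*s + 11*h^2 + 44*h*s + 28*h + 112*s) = h^2 + 4*h*s + 7*h + 28*s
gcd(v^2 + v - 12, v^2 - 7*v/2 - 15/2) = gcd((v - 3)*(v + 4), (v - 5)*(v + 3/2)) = 1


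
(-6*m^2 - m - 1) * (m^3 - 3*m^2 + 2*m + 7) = -6*m^5 + 17*m^4 - 10*m^3 - 41*m^2 - 9*m - 7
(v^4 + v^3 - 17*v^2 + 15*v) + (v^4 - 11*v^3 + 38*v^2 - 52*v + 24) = 2*v^4 - 10*v^3 + 21*v^2 - 37*v + 24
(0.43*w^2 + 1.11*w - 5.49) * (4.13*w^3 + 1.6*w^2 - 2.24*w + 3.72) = 1.7759*w^5 + 5.2723*w^4 - 21.8609*w^3 - 9.6708*w^2 + 16.4268*w - 20.4228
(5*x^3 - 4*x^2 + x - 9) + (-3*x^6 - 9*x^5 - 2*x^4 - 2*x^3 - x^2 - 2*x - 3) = -3*x^6 - 9*x^5 - 2*x^4 + 3*x^3 - 5*x^2 - x - 12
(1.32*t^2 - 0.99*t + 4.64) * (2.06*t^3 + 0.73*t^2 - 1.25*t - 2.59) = 2.7192*t^5 - 1.0758*t^4 + 7.1857*t^3 + 1.2059*t^2 - 3.2359*t - 12.0176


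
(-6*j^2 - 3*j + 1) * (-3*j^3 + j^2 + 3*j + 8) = 18*j^5 + 3*j^4 - 24*j^3 - 56*j^2 - 21*j + 8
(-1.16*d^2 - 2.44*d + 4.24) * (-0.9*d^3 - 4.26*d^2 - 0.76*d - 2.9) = 1.044*d^5 + 7.1376*d^4 + 7.46*d^3 - 12.844*d^2 + 3.8536*d - 12.296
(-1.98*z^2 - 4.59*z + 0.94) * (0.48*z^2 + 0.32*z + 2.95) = -0.9504*z^4 - 2.8368*z^3 - 6.8586*z^2 - 13.2397*z + 2.773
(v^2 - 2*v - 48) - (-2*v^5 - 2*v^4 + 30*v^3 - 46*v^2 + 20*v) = 2*v^5 + 2*v^4 - 30*v^3 + 47*v^2 - 22*v - 48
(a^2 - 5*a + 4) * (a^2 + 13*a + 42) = a^4 + 8*a^3 - 19*a^2 - 158*a + 168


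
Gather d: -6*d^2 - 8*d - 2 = -6*d^2 - 8*d - 2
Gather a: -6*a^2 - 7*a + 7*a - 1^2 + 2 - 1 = -6*a^2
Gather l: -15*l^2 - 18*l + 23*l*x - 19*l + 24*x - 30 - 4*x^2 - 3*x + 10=-15*l^2 + l*(23*x - 37) - 4*x^2 + 21*x - 20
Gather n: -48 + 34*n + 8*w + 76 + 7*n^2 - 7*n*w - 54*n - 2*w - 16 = 7*n^2 + n*(-7*w - 20) + 6*w + 12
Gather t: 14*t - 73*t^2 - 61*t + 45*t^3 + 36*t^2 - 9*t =45*t^3 - 37*t^2 - 56*t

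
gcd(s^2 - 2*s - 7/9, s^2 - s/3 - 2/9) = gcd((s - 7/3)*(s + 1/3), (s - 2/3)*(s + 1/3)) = s + 1/3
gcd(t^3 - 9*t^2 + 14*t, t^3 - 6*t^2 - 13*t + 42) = t^2 - 9*t + 14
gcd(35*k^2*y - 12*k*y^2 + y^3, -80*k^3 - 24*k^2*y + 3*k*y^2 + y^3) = -5*k + y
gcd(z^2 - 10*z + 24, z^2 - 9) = 1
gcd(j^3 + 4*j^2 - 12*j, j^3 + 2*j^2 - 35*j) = j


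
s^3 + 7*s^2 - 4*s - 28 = (s - 2)*(s + 2)*(s + 7)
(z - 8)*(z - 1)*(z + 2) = z^3 - 7*z^2 - 10*z + 16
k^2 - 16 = (k - 4)*(k + 4)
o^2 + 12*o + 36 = (o + 6)^2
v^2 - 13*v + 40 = (v - 8)*(v - 5)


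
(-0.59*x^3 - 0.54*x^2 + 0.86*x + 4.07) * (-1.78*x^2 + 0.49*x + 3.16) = 1.0502*x^5 + 0.6721*x^4 - 3.6598*x^3 - 8.5296*x^2 + 4.7119*x + 12.8612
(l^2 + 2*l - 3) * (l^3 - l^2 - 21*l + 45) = l^5 + l^4 - 26*l^3 + 6*l^2 + 153*l - 135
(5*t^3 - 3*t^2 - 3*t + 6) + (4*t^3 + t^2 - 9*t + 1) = 9*t^3 - 2*t^2 - 12*t + 7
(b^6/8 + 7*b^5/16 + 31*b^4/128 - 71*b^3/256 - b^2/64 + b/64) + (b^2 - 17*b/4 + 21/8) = b^6/8 + 7*b^5/16 + 31*b^4/128 - 71*b^3/256 + 63*b^2/64 - 271*b/64 + 21/8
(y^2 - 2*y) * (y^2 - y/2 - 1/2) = y^4 - 5*y^3/2 + y^2/2 + y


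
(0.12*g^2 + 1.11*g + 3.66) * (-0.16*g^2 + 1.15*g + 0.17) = -0.0192*g^4 - 0.0396*g^3 + 0.7113*g^2 + 4.3977*g + 0.6222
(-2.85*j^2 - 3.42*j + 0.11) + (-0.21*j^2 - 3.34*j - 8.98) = -3.06*j^2 - 6.76*j - 8.87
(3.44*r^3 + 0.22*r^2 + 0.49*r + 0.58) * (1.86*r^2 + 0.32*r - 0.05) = 6.3984*r^5 + 1.51*r^4 + 0.8098*r^3 + 1.2246*r^2 + 0.1611*r - 0.029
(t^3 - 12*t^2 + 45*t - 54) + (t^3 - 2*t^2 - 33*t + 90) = 2*t^3 - 14*t^2 + 12*t + 36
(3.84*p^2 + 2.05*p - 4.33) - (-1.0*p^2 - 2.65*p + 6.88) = 4.84*p^2 + 4.7*p - 11.21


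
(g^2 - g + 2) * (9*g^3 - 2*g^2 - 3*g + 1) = 9*g^5 - 11*g^4 + 17*g^3 - 7*g + 2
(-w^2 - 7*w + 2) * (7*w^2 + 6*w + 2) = -7*w^4 - 55*w^3 - 30*w^2 - 2*w + 4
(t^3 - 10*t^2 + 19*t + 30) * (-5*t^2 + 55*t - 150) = -5*t^5 + 105*t^4 - 795*t^3 + 2395*t^2 - 1200*t - 4500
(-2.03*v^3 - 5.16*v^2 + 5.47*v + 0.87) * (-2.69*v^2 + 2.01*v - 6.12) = 5.4607*v^5 + 9.8001*v^4 - 12.6623*v^3 + 40.2336*v^2 - 31.7277*v - 5.3244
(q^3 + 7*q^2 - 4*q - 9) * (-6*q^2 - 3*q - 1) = -6*q^5 - 45*q^4 + 2*q^3 + 59*q^2 + 31*q + 9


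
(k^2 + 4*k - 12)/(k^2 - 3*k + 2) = (k + 6)/(k - 1)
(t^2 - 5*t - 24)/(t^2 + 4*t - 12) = (t^2 - 5*t - 24)/(t^2 + 4*t - 12)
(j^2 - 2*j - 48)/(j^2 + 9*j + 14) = (j^2 - 2*j - 48)/(j^2 + 9*j + 14)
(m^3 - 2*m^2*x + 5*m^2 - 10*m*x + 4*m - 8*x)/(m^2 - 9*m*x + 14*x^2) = (-m^2 - 5*m - 4)/(-m + 7*x)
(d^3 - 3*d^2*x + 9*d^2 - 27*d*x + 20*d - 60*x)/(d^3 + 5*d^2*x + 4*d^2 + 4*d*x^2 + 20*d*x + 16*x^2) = (d^2 - 3*d*x + 5*d - 15*x)/(d^2 + 5*d*x + 4*x^2)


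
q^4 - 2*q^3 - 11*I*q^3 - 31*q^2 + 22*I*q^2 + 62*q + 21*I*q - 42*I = (q - 2)*(q - 7*I)*(q - 3*I)*(q - I)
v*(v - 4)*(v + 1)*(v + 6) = v^4 + 3*v^3 - 22*v^2 - 24*v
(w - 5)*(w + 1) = w^2 - 4*w - 5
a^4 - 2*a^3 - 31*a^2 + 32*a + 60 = (a - 6)*(a - 2)*(a + 1)*(a + 5)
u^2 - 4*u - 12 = (u - 6)*(u + 2)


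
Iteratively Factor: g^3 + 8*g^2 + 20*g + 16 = (g + 4)*(g^2 + 4*g + 4) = (g + 2)*(g + 4)*(g + 2)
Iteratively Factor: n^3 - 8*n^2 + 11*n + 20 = (n + 1)*(n^2 - 9*n + 20) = (n - 4)*(n + 1)*(n - 5)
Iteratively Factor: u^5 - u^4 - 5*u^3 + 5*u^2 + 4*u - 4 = (u + 2)*(u^4 - 3*u^3 + u^2 + 3*u - 2) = (u - 1)*(u + 2)*(u^3 - 2*u^2 - u + 2) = (u - 2)*(u - 1)*(u + 2)*(u^2 - 1) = (u - 2)*(u - 1)^2*(u + 2)*(u + 1)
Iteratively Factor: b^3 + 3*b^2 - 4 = (b + 2)*(b^2 + b - 2) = (b + 2)^2*(b - 1)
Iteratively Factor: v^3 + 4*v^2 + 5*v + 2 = (v + 2)*(v^2 + 2*v + 1) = (v + 1)*(v + 2)*(v + 1)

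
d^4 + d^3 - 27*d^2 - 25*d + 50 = (d - 5)*(d - 1)*(d + 2)*(d + 5)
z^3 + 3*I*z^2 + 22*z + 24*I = (z - 4*I)*(z + I)*(z + 6*I)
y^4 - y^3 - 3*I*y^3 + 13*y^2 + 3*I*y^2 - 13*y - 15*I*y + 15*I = (y - 1)*(y - 5*I)*(y - I)*(y + 3*I)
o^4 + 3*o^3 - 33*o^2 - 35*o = o*(o - 5)*(o + 1)*(o + 7)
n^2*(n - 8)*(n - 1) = n^4 - 9*n^3 + 8*n^2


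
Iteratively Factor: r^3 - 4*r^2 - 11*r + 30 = (r - 2)*(r^2 - 2*r - 15) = (r - 5)*(r - 2)*(r + 3)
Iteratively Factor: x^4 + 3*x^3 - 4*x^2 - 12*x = (x - 2)*(x^3 + 5*x^2 + 6*x) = (x - 2)*(x + 3)*(x^2 + 2*x) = (x - 2)*(x + 2)*(x + 3)*(x)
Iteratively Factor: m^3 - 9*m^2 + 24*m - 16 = (m - 1)*(m^2 - 8*m + 16) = (m - 4)*(m - 1)*(m - 4)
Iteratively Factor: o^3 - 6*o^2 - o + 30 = (o - 3)*(o^2 - 3*o - 10) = (o - 5)*(o - 3)*(o + 2)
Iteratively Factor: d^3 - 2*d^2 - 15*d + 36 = (d - 3)*(d^2 + d - 12) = (d - 3)*(d + 4)*(d - 3)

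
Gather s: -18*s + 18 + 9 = 27 - 18*s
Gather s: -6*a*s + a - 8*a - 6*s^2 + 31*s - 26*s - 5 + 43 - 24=-7*a - 6*s^2 + s*(5 - 6*a) + 14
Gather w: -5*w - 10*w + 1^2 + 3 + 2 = 6 - 15*w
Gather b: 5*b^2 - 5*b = 5*b^2 - 5*b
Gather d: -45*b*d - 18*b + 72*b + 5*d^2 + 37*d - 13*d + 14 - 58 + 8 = 54*b + 5*d^2 + d*(24 - 45*b) - 36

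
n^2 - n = n*(n - 1)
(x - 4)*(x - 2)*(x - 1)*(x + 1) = x^4 - 6*x^3 + 7*x^2 + 6*x - 8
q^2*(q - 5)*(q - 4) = q^4 - 9*q^3 + 20*q^2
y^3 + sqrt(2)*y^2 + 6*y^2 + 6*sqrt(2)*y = y*(y + 6)*(y + sqrt(2))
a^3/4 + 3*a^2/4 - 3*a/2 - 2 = (a/4 + 1)*(a - 2)*(a + 1)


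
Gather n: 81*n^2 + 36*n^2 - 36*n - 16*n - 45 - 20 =117*n^2 - 52*n - 65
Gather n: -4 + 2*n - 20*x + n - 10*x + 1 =3*n - 30*x - 3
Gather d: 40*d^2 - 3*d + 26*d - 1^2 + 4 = 40*d^2 + 23*d + 3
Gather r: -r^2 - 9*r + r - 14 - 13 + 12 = -r^2 - 8*r - 15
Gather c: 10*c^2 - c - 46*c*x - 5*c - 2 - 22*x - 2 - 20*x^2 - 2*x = 10*c^2 + c*(-46*x - 6) - 20*x^2 - 24*x - 4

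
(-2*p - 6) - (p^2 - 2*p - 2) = -p^2 - 4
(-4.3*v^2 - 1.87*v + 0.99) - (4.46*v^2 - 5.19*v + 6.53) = -8.76*v^2 + 3.32*v - 5.54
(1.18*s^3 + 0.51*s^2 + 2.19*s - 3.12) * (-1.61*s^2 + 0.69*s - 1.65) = -1.8998*s^5 - 0.00690000000000013*s^4 - 5.121*s^3 + 5.6928*s^2 - 5.7663*s + 5.148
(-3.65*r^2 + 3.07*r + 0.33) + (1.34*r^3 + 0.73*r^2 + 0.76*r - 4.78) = 1.34*r^3 - 2.92*r^2 + 3.83*r - 4.45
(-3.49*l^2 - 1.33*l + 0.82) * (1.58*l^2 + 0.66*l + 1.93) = -5.5142*l^4 - 4.4048*l^3 - 6.3179*l^2 - 2.0257*l + 1.5826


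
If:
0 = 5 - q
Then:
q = 5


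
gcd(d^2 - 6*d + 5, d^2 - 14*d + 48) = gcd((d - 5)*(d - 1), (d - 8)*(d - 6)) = 1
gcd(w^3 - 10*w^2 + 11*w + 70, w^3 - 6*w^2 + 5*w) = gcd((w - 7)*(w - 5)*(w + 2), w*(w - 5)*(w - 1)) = w - 5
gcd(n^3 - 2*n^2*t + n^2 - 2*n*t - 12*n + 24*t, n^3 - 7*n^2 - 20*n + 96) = n^2 + n - 12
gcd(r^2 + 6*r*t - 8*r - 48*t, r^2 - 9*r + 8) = r - 8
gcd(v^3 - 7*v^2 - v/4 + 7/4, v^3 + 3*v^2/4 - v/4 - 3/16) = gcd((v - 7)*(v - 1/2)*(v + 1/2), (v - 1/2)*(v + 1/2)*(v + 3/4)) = v^2 - 1/4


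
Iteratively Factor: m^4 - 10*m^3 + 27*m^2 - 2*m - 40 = (m + 1)*(m^3 - 11*m^2 + 38*m - 40) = (m - 4)*(m + 1)*(m^2 - 7*m + 10) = (m - 5)*(m - 4)*(m + 1)*(m - 2)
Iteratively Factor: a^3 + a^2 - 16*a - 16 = (a - 4)*(a^2 + 5*a + 4) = (a - 4)*(a + 4)*(a + 1)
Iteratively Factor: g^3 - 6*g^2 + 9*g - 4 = (g - 1)*(g^2 - 5*g + 4) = (g - 1)^2*(g - 4)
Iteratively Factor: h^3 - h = (h)*(h^2 - 1) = h*(h + 1)*(h - 1)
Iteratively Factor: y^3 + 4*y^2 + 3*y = (y + 1)*(y^2 + 3*y) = y*(y + 1)*(y + 3)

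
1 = 1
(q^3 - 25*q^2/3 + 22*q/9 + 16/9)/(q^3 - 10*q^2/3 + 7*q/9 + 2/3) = (q - 8)/(q - 3)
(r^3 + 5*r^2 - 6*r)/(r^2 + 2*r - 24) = r*(r - 1)/(r - 4)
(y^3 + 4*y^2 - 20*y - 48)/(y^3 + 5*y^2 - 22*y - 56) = (y + 6)/(y + 7)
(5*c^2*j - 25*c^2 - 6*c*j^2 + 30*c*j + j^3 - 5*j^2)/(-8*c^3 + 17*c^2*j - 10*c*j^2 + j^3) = (-5*c*j + 25*c + j^2 - 5*j)/(8*c^2 - 9*c*j + j^2)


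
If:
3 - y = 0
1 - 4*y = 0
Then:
No Solution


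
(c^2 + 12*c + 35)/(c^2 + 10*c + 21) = (c + 5)/(c + 3)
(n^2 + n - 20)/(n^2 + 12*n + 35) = (n - 4)/(n + 7)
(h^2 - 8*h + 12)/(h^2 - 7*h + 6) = (h - 2)/(h - 1)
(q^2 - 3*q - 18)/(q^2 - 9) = (q - 6)/(q - 3)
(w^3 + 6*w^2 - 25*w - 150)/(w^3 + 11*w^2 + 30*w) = (w - 5)/w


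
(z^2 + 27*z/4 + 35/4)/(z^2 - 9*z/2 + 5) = (4*z^2 + 27*z + 35)/(2*(2*z^2 - 9*z + 10))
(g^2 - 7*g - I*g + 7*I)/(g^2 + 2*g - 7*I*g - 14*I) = (g^2 - g*(7 + I) + 7*I)/(g^2 + g*(2 - 7*I) - 14*I)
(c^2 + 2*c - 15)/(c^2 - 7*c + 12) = (c + 5)/(c - 4)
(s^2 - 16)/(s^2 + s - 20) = (s + 4)/(s + 5)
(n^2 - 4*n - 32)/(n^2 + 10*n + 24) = (n - 8)/(n + 6)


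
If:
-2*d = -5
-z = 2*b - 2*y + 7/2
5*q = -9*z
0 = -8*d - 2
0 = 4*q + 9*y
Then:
No Solution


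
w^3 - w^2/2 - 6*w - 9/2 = (w - 3)*(w + 1)*(w + 3/2)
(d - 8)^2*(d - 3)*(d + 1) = d^4 - 18*d^3 + 93*d^2 - 80*d - 192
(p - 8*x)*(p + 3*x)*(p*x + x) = p^3*x - 5*p^2*x^2 + p^2*x - 24*p*x^3 - 5*p*x^2 - 24*x^3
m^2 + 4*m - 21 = (m - 3)*(m + 7)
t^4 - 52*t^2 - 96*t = t*(t - 8)*(t + 2)*(t + 6)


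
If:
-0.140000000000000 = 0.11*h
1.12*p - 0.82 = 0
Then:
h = -1.27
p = 0.73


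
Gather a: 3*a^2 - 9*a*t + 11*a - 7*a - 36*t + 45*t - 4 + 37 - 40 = 3*a^2 + a*(4 - 9*t) + 9*t - 7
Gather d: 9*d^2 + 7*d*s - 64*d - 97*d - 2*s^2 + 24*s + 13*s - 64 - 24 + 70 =9*d^2 + d*(7*s - 161) - 2*s^2 + 37*s - 18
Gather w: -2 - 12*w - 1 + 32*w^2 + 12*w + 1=32*w^2 - 2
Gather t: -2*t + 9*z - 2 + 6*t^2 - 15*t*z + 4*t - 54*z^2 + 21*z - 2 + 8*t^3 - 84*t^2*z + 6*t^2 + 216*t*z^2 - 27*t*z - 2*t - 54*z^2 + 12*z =8*t^3 + t^2*(12 - 84*z) + t*(216*z^2 - 42*z) - 108*z^2 + 42*z - 4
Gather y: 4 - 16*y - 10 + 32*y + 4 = 16*y - 2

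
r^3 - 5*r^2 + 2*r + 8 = (r - 4)*(r - 2)*(r + 1)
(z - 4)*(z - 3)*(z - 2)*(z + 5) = z^4 - 4*z^3 - 19*z^2 + 106*z - 120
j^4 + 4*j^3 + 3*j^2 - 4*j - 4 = (j - 1)*(j + 1)*(j + 2)^2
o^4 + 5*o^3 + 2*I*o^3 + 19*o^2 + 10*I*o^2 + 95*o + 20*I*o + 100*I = (o + 5)*(o - 4*I)*(o + I)*(o + 5*I)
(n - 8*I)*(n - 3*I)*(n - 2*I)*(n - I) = n^4 - 14*I*n^3 - 59*n^2 + 94*I*n + 48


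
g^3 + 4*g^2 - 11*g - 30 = (g - 3)*(g + 2)*(g + 5)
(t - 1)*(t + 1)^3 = t^4 + 2*t^3 - 2*t - 1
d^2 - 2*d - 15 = (d - 5)*(d + 3)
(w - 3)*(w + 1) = w^2 - 2*w - 3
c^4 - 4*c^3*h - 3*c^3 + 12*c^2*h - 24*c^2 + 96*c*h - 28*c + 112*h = (c - 7)*(c + 2)^2*(c - 4*h)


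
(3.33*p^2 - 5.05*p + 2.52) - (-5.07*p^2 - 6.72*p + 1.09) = 8.4*p^2 + 1.67*p + 1.43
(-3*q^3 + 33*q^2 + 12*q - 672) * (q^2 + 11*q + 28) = -3*q^5 + 291*q^3 + 384*q^2 - 7056*q - 18816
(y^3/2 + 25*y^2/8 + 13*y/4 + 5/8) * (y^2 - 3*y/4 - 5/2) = y^5/2 + 11*y^4/4 - 11*y^3/32 - 77*y^2/8 - 275*y/32 - 25/16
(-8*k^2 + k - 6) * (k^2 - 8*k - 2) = -8*k^4 + 65*k^3 + 2*k^2 + 46*k + 12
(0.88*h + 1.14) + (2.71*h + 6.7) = 3.59*h + 7.84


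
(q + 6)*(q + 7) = q^2 + 13*q + 42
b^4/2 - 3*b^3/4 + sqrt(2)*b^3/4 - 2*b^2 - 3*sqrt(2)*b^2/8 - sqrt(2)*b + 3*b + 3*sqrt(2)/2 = (b/2 + 1)*(b - 2)*(b - 3/2)*(b + sqrt(2)/2)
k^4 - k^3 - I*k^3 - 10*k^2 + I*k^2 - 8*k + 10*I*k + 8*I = (k - 4)*(k + 1)*(k + 2)*(k - I)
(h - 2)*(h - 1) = h^2 - 3*h + 2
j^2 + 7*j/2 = j*(j + 7/2)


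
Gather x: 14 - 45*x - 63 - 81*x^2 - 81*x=-81*x^2 - 126*x - 49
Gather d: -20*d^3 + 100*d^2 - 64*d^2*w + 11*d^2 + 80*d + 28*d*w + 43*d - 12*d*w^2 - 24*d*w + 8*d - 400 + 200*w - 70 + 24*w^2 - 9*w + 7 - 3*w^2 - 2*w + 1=-20*d^3 + d^2*(111 - 64*w) + d*(-12*w^2 + 4*w + 131) + 21*w^2 + 189*w - 462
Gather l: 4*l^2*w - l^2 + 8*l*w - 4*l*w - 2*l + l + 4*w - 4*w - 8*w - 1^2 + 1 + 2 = l^2*(4*w - 1) + l*(4*w - 1) - 8*w + 2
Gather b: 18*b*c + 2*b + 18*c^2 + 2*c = b*(18*c + 2) + 18*c^2 + 2*c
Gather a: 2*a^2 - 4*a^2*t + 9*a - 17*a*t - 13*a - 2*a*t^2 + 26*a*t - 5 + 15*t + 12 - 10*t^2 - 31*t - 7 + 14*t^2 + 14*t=a^2*(2 - 4*t) + a*(-2*t^2 + 9*t - 4) + 4*t^2 - 2*t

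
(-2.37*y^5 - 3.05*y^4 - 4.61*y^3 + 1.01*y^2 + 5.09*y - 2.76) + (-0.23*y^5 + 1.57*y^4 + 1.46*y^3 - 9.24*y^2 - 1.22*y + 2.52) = -2.6*y^5 - 1.48*y^4 - 3.15*y^3 - 8.23*y^2 + 3.87*y - 0.24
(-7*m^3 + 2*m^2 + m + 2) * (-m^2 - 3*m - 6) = 7*m^5 + 19*m^4 + 35*m^3 - 17*m^2 - 12*m - 12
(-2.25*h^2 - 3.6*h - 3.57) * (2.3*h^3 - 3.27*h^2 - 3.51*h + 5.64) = -5.175*h^5 - 0.922499999999999*h^4 + 11.4585*h^3 + 11.6199*h^2 - 7.7733*h - 20.1348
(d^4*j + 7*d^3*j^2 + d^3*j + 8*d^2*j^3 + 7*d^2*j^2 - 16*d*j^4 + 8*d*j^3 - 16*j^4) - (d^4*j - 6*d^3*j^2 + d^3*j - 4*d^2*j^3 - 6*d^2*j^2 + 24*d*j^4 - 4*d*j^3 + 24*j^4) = 13*d^3*j^2 + 12*d^2*j^3 + 13*d^2*j^2 - 40*d*j^4 + 12*d*j^3 - 40*j^4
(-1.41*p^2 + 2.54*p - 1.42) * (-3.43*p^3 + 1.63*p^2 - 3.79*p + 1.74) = 4.8363*p^5 - 11.0105*p^4 + 14.3547*p^3 - 14.3946*p^2 + 9.8014*p - 2.4708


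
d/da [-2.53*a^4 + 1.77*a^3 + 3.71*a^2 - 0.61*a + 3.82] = -10.12*a^3 + 5.31*a^2 + 7.42*a - 0.61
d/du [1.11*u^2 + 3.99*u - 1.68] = 2.22*u + 3.99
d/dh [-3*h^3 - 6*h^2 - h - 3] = -9*h^2 - 12*h - 1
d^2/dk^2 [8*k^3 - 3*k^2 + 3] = 48*k - 6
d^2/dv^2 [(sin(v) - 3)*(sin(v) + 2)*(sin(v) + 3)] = -9*sin(v)^3 - 8*sin(v)^2 + 15*sin(v) + 4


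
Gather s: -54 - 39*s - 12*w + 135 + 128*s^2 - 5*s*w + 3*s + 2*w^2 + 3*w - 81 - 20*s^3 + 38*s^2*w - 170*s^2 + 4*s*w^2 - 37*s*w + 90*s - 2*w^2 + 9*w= -20*s^3 + s^2*(38*w - 42) + s*(4*w^2 - 42*w + 54)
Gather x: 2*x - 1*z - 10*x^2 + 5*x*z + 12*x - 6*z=-10*x^2 + x*(5*z + 14) - 7*z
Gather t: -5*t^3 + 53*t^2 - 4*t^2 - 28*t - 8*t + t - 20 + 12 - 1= -5*t^3 + 49*t^2 - 35*t - 9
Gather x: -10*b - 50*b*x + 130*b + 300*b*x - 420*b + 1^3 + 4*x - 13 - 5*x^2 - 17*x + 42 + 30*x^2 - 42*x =-300*b + 25*x^2 + x*(250*b - 55) + 30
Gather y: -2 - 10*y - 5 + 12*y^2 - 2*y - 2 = 12*y^2 - 12*y - 9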